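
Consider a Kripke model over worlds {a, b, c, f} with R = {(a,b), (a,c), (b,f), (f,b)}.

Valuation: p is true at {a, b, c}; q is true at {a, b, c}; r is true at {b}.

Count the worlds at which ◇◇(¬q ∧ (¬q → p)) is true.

a: successors {b, c}; ◇(¬q ∧ (¬q → p)) there: b:F, c:F. ✗
b: successors {f}; ◇(¬q ∧ (¬q → p)) there: f:F. ✗
c: no successors, so ◇◇(¬q ∧ (¬q → p)) fails. ✗
f: successors {b}; ◇(¬q ∧ (¬q → p)) there: b:F. ✗
Satisfying worlds: ∅.

0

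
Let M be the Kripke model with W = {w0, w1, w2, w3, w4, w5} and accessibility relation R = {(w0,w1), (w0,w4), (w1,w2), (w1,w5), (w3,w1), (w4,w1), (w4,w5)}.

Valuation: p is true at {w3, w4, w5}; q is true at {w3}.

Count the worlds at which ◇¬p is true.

4

w0: successors {w1, w4}; ¬p there: w1:T, w4:F. ✓
w1: successors {w2, w5}; ¬p there: w2:T, w5:F. ✓
w2: no successors, so ◇¬p fails. ✗
w3: successors {w1}; ¬p there: w1:T. ✓
w4: successors {w1, w5}; ¬p there: w1:T, w5:F. ✓
w5: no successors, so ◇¬p fails. ✗
Satisfying worlds: {w0, w1, w3, w4}.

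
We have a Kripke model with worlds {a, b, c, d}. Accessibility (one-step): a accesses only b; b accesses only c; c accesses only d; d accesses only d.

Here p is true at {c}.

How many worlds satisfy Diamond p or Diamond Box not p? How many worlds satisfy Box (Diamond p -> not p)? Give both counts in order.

3 and 4

For Diamond p or Diamond Box not p:
a: Diamond p is F, Diamond Box not p is F. ✗
b: Diamond p is T, Diamond Box not p is T. ✓
c: Diamond p is F, Diamond Box not p is T. ✓
d: Diamond p is F, Diamond Box not p is T. ✓
— 3 worlds.
For Box (Diamond p -> not p):
a: successors {b}; Diamond p -> not p there: b:T. ✓
b: successors {c}; Diamond p -> not p there: c:T. ✓
c: successors {d}; Diamond p -> not p there: d:T. ✓
d: successors {d}; Diamond p -> not p there: d:T. ✓
— 4 worlds.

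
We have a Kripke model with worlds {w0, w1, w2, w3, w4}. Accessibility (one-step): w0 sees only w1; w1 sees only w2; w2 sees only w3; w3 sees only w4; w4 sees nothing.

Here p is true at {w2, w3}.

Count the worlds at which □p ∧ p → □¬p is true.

w0: □p ∧ p is F, □¬p is T. ✓
w1: □p ∧ p is F, □¬p is F. ✓
w2: □p ∧ p is T, □¬p is F. ✗
w3: □p ∧ p is F, □¬p is T. ✓
w4: □p ∧ p is F, □¬p is T. ✓
Satisfying worlds: {w0, w1, w3, w4}.

4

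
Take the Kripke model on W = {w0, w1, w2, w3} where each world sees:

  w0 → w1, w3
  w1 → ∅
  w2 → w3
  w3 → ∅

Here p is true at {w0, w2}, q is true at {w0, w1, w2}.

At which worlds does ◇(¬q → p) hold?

{w0}

w0: successors {w1, w3}; ¬q → p there: w1:T, w3:F. ✓
w1: no successors, so ◇(¬q → p) fails. ✗
w2: successors {w3}; ¬q → p there: w3:F. ✗
w3: no successors, so ◇(¬q → p) fails. ✗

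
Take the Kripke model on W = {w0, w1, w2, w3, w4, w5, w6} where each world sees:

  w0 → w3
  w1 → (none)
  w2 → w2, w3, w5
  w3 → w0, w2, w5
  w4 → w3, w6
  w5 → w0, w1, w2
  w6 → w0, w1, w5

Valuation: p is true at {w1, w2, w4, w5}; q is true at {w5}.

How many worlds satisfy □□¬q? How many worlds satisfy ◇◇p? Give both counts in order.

2 and 6

For □□¬q:
w0: successors {w3}; □¬q there: w3:F. ✗
w1: no successors, so □□¬q holds vacuously. ✓
w2: successors {w2, w3, w5}; □¬q there: w2:F, w3:F, w5:T. ✗
w3: successors {w0, w2, w5}; □¬q there: w0:T, w2:F, w5:T. ✗
w4: successors {w3, w6}; □¬q there: w3:F, w6:F. ✗
w5: successors {w0, w1, w2}; □¬q there: w0:T, w1:T, w2:F. ✗
w6: successors {w0, w1, w5}; □¬q there: w0:T, w1:T, w5:T. ✓
— 2 worlds.
For ◇◇p:
w0: successors {w3}; ◇p there: w3:T. ✓
w1: no successors, so ◇◇p fails. ✗
w2: successors {w2, w3, w5}; ◇p there: w2:T, w3:T, w5:T. ✓
w3: successors {w0, w2, w5}; ◇p there: w0:F, w2:T, w5:T. ✓
w4: successors {w3, w6}; ◇p there: w3:T, w6:T. ✓
w5: successors {w0, w1, w2}; ◇p there: w0:F, w1:F, w2:T. ✓
w6: successors {w0, w1, w5}; ◇p there: w0:F, w1:F, w5:T. ✓
— 6 worlds.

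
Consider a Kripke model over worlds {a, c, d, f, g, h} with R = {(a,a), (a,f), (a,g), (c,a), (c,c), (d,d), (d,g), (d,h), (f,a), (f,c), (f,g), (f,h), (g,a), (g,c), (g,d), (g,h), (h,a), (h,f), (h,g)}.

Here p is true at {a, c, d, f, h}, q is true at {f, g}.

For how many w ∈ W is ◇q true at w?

4

a: successors {a, f, g}; q there: a:F, f:T, g:T. ✓
c: successors {a, c}; q there: a:F, c:F. ✗
d: successors {d, g, h}; q there: d:F, g:T, h:F. ✓
f: successors {a, c, g, h}; q there: a:F, c:F, g:T, h:F. ✓
g: successors {a, c, d, h}; q there: a:F, c:F, d:F, h:F. ✗
h: successors {a, f, g}; q there: a:F, f:T, g:T. ✓
Satisfying worlds: {a, d, f, h}.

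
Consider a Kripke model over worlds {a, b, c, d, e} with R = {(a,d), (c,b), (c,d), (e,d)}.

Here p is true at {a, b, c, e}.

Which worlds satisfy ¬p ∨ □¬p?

{a, b, d, e}

a: ¬p is F, □¬p is T. ✓
b: ¬p is F, □¬p is T. ✓
c: ¬p is F, □¬p is F. ✗
d: ¬p is T, □¬p is T. ✓
e: ¬p is F, □¬p is T. ✓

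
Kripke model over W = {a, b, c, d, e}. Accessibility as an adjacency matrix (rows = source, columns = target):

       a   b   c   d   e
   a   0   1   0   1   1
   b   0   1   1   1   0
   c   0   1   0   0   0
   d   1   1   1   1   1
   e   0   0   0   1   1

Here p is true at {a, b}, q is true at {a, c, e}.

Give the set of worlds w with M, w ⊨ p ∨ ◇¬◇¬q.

a: p is T, ◇¬◇¬q is F. ✓
b: p is T, ◇¬◇¬q is F. ✓
c: p is F, ◇¬◇¬q is F. ✗
d: p is F, ◇¬◇¬q is F. ✗
e: p is F, ◇¬◇¬q is F. ✗

{a, b}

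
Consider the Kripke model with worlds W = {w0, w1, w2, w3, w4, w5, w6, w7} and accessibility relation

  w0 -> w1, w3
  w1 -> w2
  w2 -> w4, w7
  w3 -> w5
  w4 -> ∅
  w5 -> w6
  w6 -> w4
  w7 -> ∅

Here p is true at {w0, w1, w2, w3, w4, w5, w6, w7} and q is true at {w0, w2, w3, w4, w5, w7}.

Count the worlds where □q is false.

2

w0: successors {w1, w3}; q there: w1:F, w3:T. ✗
w1: successors {w2}; q there: w2:T. ✓
w2: successors {w4, w7}; q there: w4:T, w7:T. ✓
w3: successors {w5}; q there: w5:T. ✓
w4: no successors, so □q holds vacuously. ✓
w5: successors {w6}; q there: w6:F. ✗
w6: successors {w4}; q there: w4:T. ✓
w7: no successors, so □q holds vacuously. ✓
Satisfying worlds: {w1, w2, w3, w4, w6, w7}.
So □q fails at the other 2 worlds.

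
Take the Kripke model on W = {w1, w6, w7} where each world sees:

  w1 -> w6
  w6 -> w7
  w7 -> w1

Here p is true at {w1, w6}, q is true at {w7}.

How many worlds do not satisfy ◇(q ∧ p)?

3

w1: successors {w6}; q ∧ p there: w6:F. ✗
w6: successors {w7}; q ∧ p there: w7:F. ✗
w7: successors {w1}; q ∧ p there: w1:F. ✗
Satisfying worlds: ∅.
So ◇(q ∧ p) fails at the other 3 worlds.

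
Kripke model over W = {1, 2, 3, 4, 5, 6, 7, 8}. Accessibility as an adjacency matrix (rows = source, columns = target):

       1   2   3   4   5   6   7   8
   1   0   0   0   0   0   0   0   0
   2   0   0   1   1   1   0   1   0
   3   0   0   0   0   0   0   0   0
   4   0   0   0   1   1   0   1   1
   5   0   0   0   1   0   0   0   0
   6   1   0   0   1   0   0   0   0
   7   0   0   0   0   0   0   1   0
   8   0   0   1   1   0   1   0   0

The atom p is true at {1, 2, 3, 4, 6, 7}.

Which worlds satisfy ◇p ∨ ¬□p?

1: ◇p is F, ¬□p is F. ✗
2: ◇p is T, ¬□p is T. ✓
3: ◇p is F, ¬□p is F. ✗
4: ◇p is T, ¬□p is T. ✓
5: ◇p is T, ¬□p is F. ✓
6: ◇p is T, ¬□p is F. ✓
7: ◇p is T, ¬□p is F. ✓
8: ◇p is T, ¬□p is F. ✓

{2, 4, 5, 6, 7, 8}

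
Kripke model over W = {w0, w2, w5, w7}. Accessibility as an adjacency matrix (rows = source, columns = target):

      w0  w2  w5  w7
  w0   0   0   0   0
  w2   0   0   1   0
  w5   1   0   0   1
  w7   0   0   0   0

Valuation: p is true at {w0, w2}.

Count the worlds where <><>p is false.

3

w0: no successors, so <><>p fails. ✗
w2: successors {w5}; <>p there: w5:T. ✓
w5: successors {w0, w7}; <>p there: w0:F, w7:F. ✗
w7: no successors, so <><>p fails. ✗
Satisfying worlds: {w2}.
So <><>p fails at the other 3 worlds.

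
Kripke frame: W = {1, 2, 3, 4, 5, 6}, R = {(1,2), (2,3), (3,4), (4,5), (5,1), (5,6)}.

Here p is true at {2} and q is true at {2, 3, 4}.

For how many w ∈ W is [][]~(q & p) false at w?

1: successors {2}; []~(q & p) there: 2:T. ✓
2: successors {3}; []~(q & p) there: 3:T. ✓
3: successors {4}; []~(q & p) there: 4:T. ✓
4: successors {5}; []~(q & p) there: 5:T. ✓
5: successors {1, 6}; []~(q & p) there: 1:F, 6:T. ✗
6: no successors, so [][]~(q & p) holds vacuously. ✓
Satisfying worlds: {1, 2, 3, 4, 6}.
So [][]~(q & p) fails at the other 1 world.

1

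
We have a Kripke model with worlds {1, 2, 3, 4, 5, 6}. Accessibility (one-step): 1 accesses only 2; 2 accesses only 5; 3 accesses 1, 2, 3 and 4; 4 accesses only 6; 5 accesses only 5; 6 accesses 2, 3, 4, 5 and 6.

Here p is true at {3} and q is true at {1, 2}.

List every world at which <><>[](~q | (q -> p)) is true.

1: successors {2}; <>[](~q | (q -> p)) there: 2:T. ✓
2: successors {5}; <>[](~q | (q -> p)) there: 5:T. ✓
3: successors {1, 2, 3, 4}; <>[](~q | (q -> p)) there: 1:T, 2:T, 3:T, 4:F. ✓
4: successors {6}; <>[](~q | (q -> p)) there: 6:T. ✓
5: successors {5}; <>[](~q | (q -> p)) there: 5:T. ✓
6: successors {2, 3, 4, 5, 6}; <>[](~q | (q -> p)) there: 2:T, 3:T, 4:F, 5:T, 6:T. ✓

{1, 2, 3, 4, 5, 6}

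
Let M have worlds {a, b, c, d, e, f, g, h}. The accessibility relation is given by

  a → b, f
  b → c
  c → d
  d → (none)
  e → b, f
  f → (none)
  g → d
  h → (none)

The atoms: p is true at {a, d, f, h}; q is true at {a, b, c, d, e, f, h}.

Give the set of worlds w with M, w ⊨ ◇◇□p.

a: successors {b, f}; ◇□p there: b:T, f:F. ✓
b: successors {c}; ◇□p there: c:T. ✓
c: successors {d}; ◇□p there: d:F. ✗
d: no successors, so ◇◇□p fails. ✗
e: successors {b, f}; ◇□p there: b:T, f:F. ✓
f: no successors, so ◇◇□p fails. ✗
g: successors {d}; ◇□p there: d:F. ✗
h: no successors, so ◇◇□p fails. ✗

{a, b, e}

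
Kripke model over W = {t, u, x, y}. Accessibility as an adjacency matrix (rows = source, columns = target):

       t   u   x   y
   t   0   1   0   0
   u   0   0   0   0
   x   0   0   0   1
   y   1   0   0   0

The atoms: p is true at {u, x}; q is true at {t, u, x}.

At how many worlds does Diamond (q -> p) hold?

t: successors {u}; q -> p there: u:T. ✓
u: no successors, so Diamond (q -> p) fails. ✗
x: successors {y}; q -> p there: y:T. ✓
y: successors {t}; q -> p there: t:F. ✗
Satisfying worlds: {t, x}.

2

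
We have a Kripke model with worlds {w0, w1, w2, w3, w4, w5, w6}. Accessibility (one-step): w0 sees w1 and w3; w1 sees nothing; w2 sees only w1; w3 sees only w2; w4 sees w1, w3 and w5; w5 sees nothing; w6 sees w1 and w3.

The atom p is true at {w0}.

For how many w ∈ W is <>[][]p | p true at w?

5

w0: <>[][]p is T, p is T. ✓
w1: <>[][]p is F, p is F. ✗
w2: <>[][]p is T, p is F. ✓
w3: <>[][]p is T, p is F. ✓
w4: <>[][]p is T, p is F. ✓
w5: <>[][]p is F, p is F. ✗
w6: <>[][]p is T, p is F. ✓
Satisfying worlds: {w0, w2, w3, w4, w6}.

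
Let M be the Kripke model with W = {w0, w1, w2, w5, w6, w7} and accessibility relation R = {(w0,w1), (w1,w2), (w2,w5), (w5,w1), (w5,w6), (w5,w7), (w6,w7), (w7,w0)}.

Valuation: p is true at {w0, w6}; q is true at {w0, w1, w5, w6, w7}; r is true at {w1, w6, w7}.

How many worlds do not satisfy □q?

w0: successors {w1}; q there: w1:T. ✓
w1: successors {w2}; q there: w2:F. ✗
w2: successors {w5}; q there: w5:T. ✓
w5: successors {w1, w6, w7}; q there: w1:T, w6:T, w7:T. ✓
w6: successors {w7}; q there: w7:T. ✓
w7: successors {w0}; q there: w0:T. ✓
Satisfying worlds: {w0, w2, w5, w6, w7}.
So □q fails at the other 1 world.

1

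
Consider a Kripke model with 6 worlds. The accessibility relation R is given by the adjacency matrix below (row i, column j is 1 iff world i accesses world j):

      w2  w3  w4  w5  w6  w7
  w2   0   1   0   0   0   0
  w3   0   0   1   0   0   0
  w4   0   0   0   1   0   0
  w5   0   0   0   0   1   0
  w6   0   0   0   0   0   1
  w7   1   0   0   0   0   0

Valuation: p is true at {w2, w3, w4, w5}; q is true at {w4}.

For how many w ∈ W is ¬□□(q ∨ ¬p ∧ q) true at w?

5

w2: □□(q ∨ ¬p ∧ q) is T. ✗
w3: □□(q ∨ ¬p ∧ q) is F. ✓
w4: □□(q ∨ ¬p ∧ q) is F. ✓
w5: □□(q ∨ ¬p ∧ q) is F. ✓
w6: □□(q ∨ ¬p ∧ q) is F. ✓
w7: □□(q ∨ ¬p ∧ q) is F. ✓
Satisfying worlds: {w3, w4, w5, w6, w7}.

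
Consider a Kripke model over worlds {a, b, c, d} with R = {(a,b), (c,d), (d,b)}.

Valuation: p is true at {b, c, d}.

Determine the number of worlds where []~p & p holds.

1

a: []~p is F, p is F. ✗
b: []~p is T, p is T. ✓
c: []~p is F, p is T. ✗
d: []~p is F, p is T. ✗
Satisfying worlds: {b}.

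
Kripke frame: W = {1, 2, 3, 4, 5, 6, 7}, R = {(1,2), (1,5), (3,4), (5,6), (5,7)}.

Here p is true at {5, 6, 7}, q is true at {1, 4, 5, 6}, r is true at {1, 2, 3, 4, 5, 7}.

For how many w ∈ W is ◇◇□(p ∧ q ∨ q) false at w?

1: successors {2, 5}; ◇□(p ∧ q ∨ q) there: 2:F, 5:T. ✓
2: no successors, so ◇◇□(p ∧ q ∨ q) fails. ✗
3: successors {4}; ◇□(p ∧ q ∨ q) there: 4:F. ✗
4: no successors, so ◇◇□(p ∧ q ∨ q) fails. ✗
5: successors {6, 7}; ◇□(p ∧ q ∨ q) there: 6:F, 7:F. ✗
6: no successors, so ◇◇□(p ∧ q ∨ q) fails. ✗
7: no successors, so ◇◇□(p ∧ q ∨ q) fails. ✗
Satisfying worlds: {1}.
So ◇◇□(p ∧ q ∨ q) fails at the other 6 worlds.

6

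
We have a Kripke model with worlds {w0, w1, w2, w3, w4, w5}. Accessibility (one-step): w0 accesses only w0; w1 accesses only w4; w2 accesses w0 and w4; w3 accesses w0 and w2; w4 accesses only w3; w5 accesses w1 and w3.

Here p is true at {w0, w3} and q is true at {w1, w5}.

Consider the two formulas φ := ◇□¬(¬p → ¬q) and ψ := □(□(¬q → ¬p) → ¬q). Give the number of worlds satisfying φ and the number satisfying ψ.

0 and 5

For ◇□¬(¬p → ¬q):
w0: successors {w0}; □¬(¬p → ¬q) there: w0:F. ✗
w1: successors {w4}; □¬(¬p → ¬q) there: w4:F. ✗
w2: successors {w0, w4}; □¬(¬p → ¬q) there: w0:F, w4:F. ✗
w3: successors {w0, w2}; □¬(¬p → ¬q) there: w0:F, w2:F. ✗
w4: successors {w3}; □¬(¬p → ¬q) there: w3:F. ✗
w5: successors {w1, w3}; □¬(¬p → ¬q) there: w1:F, w3:F. ✗
— 0 worlds.
For □(□(¬q → ¬p) → ¬q):
w0: successors {w0}; □(¬q → ¬p) → ¬q there: w0:T. ✓
w1: successors {w4}; □(¬q → ¬p) → ¬q there: w4:T. ✓
w2: successors {w0, w4}; □(¬q → ¬p) → ¬q there: w0:T, w4:T. ✓
w3: successors {w0, w2}; □(¬q → ¬p) → ¬q there: w0:T, w2:T. ✓
w4: successors {w3}; □(¬q → ¬p) → ¬q there: w3:T. ✓
w5: successors {w1, w3}; □(¬q → ¬p) → ¬q there: w1:F, w3:T. ✗
— 5 worlds.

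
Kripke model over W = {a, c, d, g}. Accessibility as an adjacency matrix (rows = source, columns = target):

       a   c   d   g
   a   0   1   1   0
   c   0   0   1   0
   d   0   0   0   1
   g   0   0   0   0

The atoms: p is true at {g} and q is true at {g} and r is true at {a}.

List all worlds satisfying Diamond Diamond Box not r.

{a, c}

a: successors {c, d}; Diamond Box not r there: c:T, d:T. ✓
c: successors {d}; Diamond Box not r there: d:T. ✓
d: successors {g}; Diamond Box not r there: g:F. ✗
g: no successors, so Diamond Diamond Box not r fails. ✗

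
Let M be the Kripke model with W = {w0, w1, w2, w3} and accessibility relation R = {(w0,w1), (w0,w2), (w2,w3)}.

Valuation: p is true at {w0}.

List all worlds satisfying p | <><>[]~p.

{w0}

w0: p is T, <><>[]~p is T. ✓
w1: p is F, <><>[]~p is F. ✗
w2: p is F, <><>[]~p is F. ✗
w3: p is F, <><>[]~p is F. ✗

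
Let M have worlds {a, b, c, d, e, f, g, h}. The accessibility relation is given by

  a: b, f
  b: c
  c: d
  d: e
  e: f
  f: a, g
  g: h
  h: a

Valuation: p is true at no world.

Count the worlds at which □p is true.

a: successors {b, f}; p there: b:F, f:F. ✗
b: successors {c}; p there: c:F. ✗
c: successors {d}; p there: d:F. ✗
d: successors {e}; p there: e:F. ✗
e: successors {f}; p there: f:F. ✗
f: successors {a, g}; p there: a:F, g:F. ✗
g: successors {h}; p there: h:F. ✗
h: successors {a}; p there: a:F. ✗
Satisfying worlds: ∅.

0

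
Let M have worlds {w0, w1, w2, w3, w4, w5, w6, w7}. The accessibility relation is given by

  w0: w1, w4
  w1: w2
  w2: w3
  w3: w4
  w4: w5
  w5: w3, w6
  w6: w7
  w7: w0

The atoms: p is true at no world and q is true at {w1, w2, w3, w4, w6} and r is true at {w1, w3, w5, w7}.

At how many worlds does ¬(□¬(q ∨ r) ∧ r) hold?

7

w0: □¬(q ∨ r) ∧ r is F. ✓
w1: □¬(q ∨ r) ∧ r is F. ✓
w2: □¬(q ∨ r) ∧ r is F. ✓
w3: □¬(q ∨ r) ∧ r is F. ✓
w4: □¬(q ∨ r) ∧ r is F. ✓
w5: □¬(q ∨ r) ∧ r is F. ✓
w6: □¬(q ∨ r) ∧ r is F. ✓
w7: □¬(q ∨ r) ∧ r is T. ✗
Satisfying worlds: {w0, w1, w2, w3, w4, w5, w6}.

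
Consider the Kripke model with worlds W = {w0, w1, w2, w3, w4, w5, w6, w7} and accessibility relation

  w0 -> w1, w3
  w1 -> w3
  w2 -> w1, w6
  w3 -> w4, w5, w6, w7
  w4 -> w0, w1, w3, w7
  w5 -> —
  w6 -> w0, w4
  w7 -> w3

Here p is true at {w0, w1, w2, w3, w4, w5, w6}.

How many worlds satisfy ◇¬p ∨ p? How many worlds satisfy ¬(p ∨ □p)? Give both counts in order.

For ◇¬p ∨ p:
w0: ◇¬p is F, p is T. ✓
w1: ◇¬p is F, p is T. ✓
w2: ◇¬p is F, p is T. ✓
w3: ◇¬p is T, p is T. ✓
w4: ◇¬p is T, p is T. ✓
w5: ◇¬p is F, p is T. ✓
w6: ◇¬p is F, p is T. ✓
w7: ◇¬p is F, p is F. ✗
— 7 worlds.
For ¬(p ∨ □p):
w0: p ∨ □p is T. ✗
w1: p ∨ □p is T. ✗
w2: p ∨ □p is T. ✗
w3: p ∨ □p is T. ✗
w4: p ∨ □p is T. ✗
w5: p ∨ □p is T. ✗
w6: p ∨ □p is T. ✗
w7: p ∨ □p is T. ✗
— 0 worlds.

7 and 0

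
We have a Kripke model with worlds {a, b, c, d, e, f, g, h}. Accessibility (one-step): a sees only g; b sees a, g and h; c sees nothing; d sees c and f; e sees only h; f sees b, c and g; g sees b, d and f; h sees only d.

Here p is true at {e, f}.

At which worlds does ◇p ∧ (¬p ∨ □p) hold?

a: ◇p is F, ¬p ∨ □p is T. ✗
b: ◇p is F, ¬p ∨ □p is T. ✗
c: ◇p is F, ¬p ∨ □p is T. ✗
d: ◇p is T, ¬p ∨ □p is T. ✓
e: ◇p is F, ¬p ∨ □p is F. ✗
f: ◇p is F, ¬p ∨ □p is F. ✗
g: ◇p is T, ¬p ∨ □p is T. ✓
h: ◇p is F, ¬p ∨ □p is T. ✗

{d, g}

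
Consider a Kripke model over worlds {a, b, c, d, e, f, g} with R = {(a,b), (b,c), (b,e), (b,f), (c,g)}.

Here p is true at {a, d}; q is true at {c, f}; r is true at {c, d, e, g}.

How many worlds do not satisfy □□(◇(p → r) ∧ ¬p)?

2

a: successors {b}; □(◇(p → r) ∧ ¬p) there: b:F. ✗
b: successors {c, e, f}; □(◇(p → r) ∧ ¬p) there: c:F, e:T, f:T. ✗
c: successors {g}; □(◇(p → r) ∧ ¬p) there: g:T. ✓
d: no successors, so □□(◇(p → r) ∧ ¬p) holds vacuously. ✓
e: no successors, so □□(◇(p → r) ∧ ¬p) holds vacuously. ✓
f: no successors, so □□(◇(p → r) ∧ ¬p) holds vacuously. ✓
g: no successors, so □□(◇(p → r) ∧ ¬p) holds vacuously. ✓
Satisfying worlds: {c, d, e, f, g}.
So □□(◇(p → r) ∧ ¬p) fails at the other 2 worlds.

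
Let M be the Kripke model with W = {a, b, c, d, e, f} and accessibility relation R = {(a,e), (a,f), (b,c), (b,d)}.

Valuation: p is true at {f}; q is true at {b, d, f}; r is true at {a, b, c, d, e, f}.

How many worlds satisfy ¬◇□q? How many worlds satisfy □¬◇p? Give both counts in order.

For ¬◇□q:
a: ◇□q is T. ✗
b: ◇□q is T. ✗
c: ◇□q is F. ✓
d: ◇□q is F. ✓
e: ◇□q is F. ✓
f: ◇□q is F. ✓
— 4 worlds.
For □¬◇p:
a: successors {e, f}; ¬◇p there: e:T, f:T. ✓
b: successors {c, d}; ¬◇p there: c:T, d:T. ✓
c: no successors, so □¬◇p holds vacuously. ✓
d: no successors, so □¬◇p holds vacuously. ✓
e: no successors, so □¬◇p holds vacuously. ✓
f: no successors, so □¬◇p holds vacuously. ✓
— 6 worlds.

4 and 6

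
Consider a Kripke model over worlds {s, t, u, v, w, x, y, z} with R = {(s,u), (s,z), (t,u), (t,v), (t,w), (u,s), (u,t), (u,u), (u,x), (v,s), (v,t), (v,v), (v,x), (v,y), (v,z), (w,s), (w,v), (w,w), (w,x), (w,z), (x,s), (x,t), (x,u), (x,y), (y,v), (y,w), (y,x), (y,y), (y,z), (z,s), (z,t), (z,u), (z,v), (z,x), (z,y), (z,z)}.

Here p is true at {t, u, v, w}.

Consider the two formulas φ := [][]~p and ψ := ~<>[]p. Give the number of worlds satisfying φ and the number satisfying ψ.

For [][]~p:
s: successors {u, z}; []~p there: u:F, z:F. ✗
t: successors {u, v, w}; []~p there: u:F, v:F, w:F. ✗
u: successors {s, t, u, x}; []~p there: s:F, t:F, u:F, x:F. ✗
v: successors {s, t, v, x, y, z}; []~p there: s:F, t:F, v:F, x:F, y:F, z:F. ✗
w: successors {s, v, w, x, z}; []~p there: s:F, v:F, w:F, x:F, z:F. ✗
x: successors {s, t, u, y}; []~p there: s:F, t:F, u:F, y:F. ✗
y: successors {v, w, x, y, z}; []~p there: v:F, w:F, x:F, y:F, z:F. ✗
z: successors {s, t, u, v, x, y, z}; []~p there: s:F, t:F, u:F, v:F, x:F, y:F, z:F. ✗
— 0 worlds.
For ~<>[]p:
s: <>[]p is F. ✓
t: <>[]p is F. ✓
u: <>[]p is T. ✗
v: <>[]p is T. ✗
w: <>[]p is F. ✓
x: <>[]p is T. ✗
y: <>[]p is F. ✓
z: <>[]p is T. ✗
— 4 worlds.

0 and 4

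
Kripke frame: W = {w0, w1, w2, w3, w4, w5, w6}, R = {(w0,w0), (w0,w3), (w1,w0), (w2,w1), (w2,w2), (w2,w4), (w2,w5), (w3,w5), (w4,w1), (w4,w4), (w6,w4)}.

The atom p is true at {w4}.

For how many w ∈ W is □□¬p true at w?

4

w0: successors {w0, w3}; □¬p there: w0:T, w3:T. ✓
w1: successors {w0}; □¬p there: w0:T. ✓
w2: successors {w1, w2, w4, w5}; □¬p there: w1:T, w2:F, w4:F, w5:T. ✗
w3: successors {w5}; □¬p there: w5:T. ✓
w4: successors {w1, w4}; □¬p there: w1:T, w4:F. ✗
w5: no successors, so □□¬p holds vacuously. ✓
w6: successors {w4}; □¬p there: w4:F. ✗
Satisfying worlds: {w0, w1, w3, w5}.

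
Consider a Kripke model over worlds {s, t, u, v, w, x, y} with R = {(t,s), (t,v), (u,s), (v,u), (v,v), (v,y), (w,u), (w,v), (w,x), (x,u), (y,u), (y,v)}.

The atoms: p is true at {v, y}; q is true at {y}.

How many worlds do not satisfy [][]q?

s: no successors, so [][]q holds vacuously. ✓
t: successors {s, v}; []q there: s:T, v:F. ✗
u: successors {s}; []q there: s:T. ✓
v: successors {u, v, y}; []q there: u:F, v:F, y:F. ✗
w: successors {u, v, x}; []q there: u:F, v:F, x:F. ✗
x: successors {u}; []q there: u:F. ✗
y: successors {u, v}; []q there: u:F, v:F. ✗
Satisfying worlds: {s, u}.
So [][]q fails at the other 5 worlds.

5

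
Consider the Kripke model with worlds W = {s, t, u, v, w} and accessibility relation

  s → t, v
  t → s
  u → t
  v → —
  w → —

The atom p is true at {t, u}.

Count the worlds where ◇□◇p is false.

s: successors {t, v}; □◇p there: t:T, v:T. ✓
t: successors {s}; □◇p there: s:F. ✗
u: successors {t}; □◇p there: t:T. ✓
v: no successors, so ◇□◇p fails. ✗
w: no successors, so ◇□◇p fails. ✗
Satisfying worlds: {s, u}.
So ◇□◇p fails at the other 3 worlds.

3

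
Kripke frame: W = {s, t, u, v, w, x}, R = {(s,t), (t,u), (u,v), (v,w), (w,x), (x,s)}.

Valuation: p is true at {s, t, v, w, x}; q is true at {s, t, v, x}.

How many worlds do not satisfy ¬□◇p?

s: □◇p is F. ✓
t: □◇p is T. ✗
u: □◇p is T. ✗
v: □◇p is T. ✗
w: □◇p is T. ✗
x: □◇p is T. ✗
Satisfying worlds: {s}.
So ¬□◇p fails at the other 5 worlds.

5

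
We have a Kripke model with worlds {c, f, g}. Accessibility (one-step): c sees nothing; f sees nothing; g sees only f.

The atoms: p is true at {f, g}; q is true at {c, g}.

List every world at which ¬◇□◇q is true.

c: ◇□◇q is F. ✓
f: ◇□◇q is F. ✓
g: ◇□◇q is T. ✗

{c, f}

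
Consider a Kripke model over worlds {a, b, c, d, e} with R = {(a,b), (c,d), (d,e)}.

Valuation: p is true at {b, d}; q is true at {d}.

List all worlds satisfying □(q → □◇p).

a: successors {b}; q → □◇p there: b:T. ✓
b: no successors, so □(q → □◇p) holds vacuously. ✓
c: successors {d}; q → □◇p there: d:F. ✗
d: successors {e}; q → □◇p there: e:T. ✓
e: no successors, so □(q → □◇p) holds vacuously. ✓

{a, b, d, e}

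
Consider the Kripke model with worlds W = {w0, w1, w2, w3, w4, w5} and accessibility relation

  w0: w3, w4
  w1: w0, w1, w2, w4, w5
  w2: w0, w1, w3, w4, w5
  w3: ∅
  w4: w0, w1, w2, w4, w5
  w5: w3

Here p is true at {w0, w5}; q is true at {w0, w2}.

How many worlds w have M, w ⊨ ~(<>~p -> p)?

3

w0: <>~p -> p is T. ✗
w1: <>~p -> p is F. ✓
w2: <>~p -> p is F. ✓
w3: <>~p -> p is T. ✗
w4: <>~p -> p is F. ✓
w5: <>~p -> p is T. ✗
Satisfying worlds: {w1, w2, w4}.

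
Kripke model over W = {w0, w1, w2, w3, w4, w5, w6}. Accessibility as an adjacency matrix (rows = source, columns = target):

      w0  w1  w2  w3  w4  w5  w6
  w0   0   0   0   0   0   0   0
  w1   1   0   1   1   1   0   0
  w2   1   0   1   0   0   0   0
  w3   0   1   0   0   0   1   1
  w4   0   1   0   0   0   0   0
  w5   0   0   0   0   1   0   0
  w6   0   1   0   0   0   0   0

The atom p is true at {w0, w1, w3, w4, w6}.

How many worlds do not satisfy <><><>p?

1

w0: no successors, so <><><>p fails. ✗
w1: successors {w0, w2, w3, w4}; <><>p there: w0:F, w2:T, w3:T, w4:T. ✓
w2: successors {w0, w2}; <><>p there: w0:F, w2:T. ✓
w3: successors {w1, w5, w6}; <><>p there: w1:T, w5:T, w6:T. ✓
w4: successors {w1}; <><>p there: w1:T. ✓
w5: successors {w4}; <><>p there: w4:T. ✓
w6: successors {w1}; <><>p there: w1:T. ✓
Satisfying worlds: {w1, w2, w3, w4, w5, w6}.
So <><><>p fails at the other 1 world.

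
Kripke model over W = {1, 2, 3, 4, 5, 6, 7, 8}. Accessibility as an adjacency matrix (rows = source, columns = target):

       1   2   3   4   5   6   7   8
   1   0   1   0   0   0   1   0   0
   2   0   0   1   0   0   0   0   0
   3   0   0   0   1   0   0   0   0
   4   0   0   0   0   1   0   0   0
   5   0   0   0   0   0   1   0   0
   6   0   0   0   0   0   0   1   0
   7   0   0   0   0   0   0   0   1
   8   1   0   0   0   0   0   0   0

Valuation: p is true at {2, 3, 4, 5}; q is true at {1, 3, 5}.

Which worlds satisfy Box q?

{2, 4, 8}

1: successors {2, 6}; q there: 2:F, 6:F. ✗
2: successors {3}; q there: 3:T. ✓
3: successors {4}; q there: 4:F. ✗
4: successors {5}; q there: 5:T. ✓
5: successors {6}; q there: 6:F. ✗
6: successors {7}; q there: 7:F. ✗
7: successors {8}; q there: 8:F. ✗
8: successors {1}; q there: 1:T. ✓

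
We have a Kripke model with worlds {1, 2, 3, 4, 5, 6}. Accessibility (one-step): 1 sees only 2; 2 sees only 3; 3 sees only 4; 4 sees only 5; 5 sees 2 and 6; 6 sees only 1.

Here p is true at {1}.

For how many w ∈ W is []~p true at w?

5

1: successors {2}; ~p there: 2:T. ✓
2: successors {3}; ~p there: 3:T. ✓
3: successors {4}; ~p there: 4:T. ✓
4: successors {5}; ~p there: 5:T. ✓
5: successors {2, 6}; ~p there: 2:T, 6:T. ✓
6: successors {1}; ~p there: 1:F. ✗
Satisfying worlds: {1, 2, 3, 4, 5}.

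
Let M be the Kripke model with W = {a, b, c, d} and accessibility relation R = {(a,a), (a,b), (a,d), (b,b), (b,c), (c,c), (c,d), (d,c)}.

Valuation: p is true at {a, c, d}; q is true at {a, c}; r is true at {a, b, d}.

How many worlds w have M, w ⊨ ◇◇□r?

a: successors {a, b, d}; ◇□r there: a:T, b:F, d:F. ✓
b: successors {b, c}; ◇□r there: b:F, c:F. ✗
c: successors {c, d}; ◇□r there: c:F, d:F. ✗
d: successors {c}; ◇□r there: c:F. ✗
Satisfying worlds: {a}.

1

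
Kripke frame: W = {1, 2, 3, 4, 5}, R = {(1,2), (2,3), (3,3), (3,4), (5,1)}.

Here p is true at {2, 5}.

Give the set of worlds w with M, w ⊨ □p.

1: successors {2}; p there: 2:T. ✓
2: successors {3}; p there: 3:F. ✗
3: successors {3, 4}; p there: 3:F, 4:F. ✗
4: no successors, so □p holds vacuously. ✓
5: successors {1}; p there: 1:F. ✗

{1, 4}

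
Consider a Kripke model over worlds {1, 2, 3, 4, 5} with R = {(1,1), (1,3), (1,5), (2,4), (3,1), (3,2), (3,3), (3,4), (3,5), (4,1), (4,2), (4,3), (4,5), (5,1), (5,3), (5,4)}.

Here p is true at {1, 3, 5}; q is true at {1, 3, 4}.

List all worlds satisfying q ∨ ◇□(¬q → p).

{1, 3, 4, 5}

1: q is T, ◇□(¬q → p) is T. ✓
2: q is F, ◇□(¬q → p) is F. ✗
3: q is T, ◇□(¬q → p) is T. ✓
4: q is T, ◇□(¬q → p) is T. ✓
5: q is F, ◇□(¬q → p) is T. ✓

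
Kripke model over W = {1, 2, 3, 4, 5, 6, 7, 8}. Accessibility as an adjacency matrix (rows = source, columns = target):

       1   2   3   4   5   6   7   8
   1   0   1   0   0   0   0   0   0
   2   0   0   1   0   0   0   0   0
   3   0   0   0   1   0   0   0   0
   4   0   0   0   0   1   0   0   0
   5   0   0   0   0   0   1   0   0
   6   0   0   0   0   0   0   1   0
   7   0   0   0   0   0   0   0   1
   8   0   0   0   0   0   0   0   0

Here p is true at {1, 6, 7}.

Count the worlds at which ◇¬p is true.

5

1: successors {2}; ¬p there: 2:T. ✓
2: successors {3}; ¬p there: 3:T. ✓
3: successors {4}; ¬p there: 4:T. ✓
4: successors {5}; ¬p there: 5:T. ✓
5: successors {6}; ¬p there: 6:F. ✗
6: successors {7}; ¬p there: 7:F. ✗
7: successors {8}; ¬p there: 8:T. ✓
8: no successors, so ◇¬p fails. ✗
Satisfying worlds: {1, 2, 3, 4, 7}.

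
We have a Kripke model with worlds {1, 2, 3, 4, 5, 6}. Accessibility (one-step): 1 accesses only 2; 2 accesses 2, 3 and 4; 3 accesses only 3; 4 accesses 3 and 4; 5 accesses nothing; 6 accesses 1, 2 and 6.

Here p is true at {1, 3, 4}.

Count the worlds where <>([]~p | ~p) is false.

1: successors {2}; []~p | ~p there: 2:T. ✓
2: successors {2, 3, 4}; []~p | ~p there: 2:T, 3:F, 4:F. ✓
3: successors {3}; []~p | ~p there: 3:F. ✗
4: successors {3, 4}; []~p | ~p there: 3:F, 4:F. ✗
5: no successors, so <>([]~p | ~p) fails. ✗
6: successors {1, 2, 6}; []~p | ~p there: 1:T, 2:T, 6:T. ✓
Satisfying worlds: {1, 2, 6}.
So <>([]~p | ~p) fails at the other 3 worlds.

3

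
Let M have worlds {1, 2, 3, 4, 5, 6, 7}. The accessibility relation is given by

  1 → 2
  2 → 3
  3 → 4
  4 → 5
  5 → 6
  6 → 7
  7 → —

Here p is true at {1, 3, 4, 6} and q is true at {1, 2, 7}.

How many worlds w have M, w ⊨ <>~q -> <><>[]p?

1: <>~q is F, <><>[]p is T. ✓
2: <>~q is T, <><>[]p is F. ✗
3: <>~q is T, <><>[]p is T. ✓
4: <>~q is T, <><>[]p is F. ✗
5: <>~q is T, <><>[]p is T. ✓
6: <>~q is F, <><>[]p is F. ✓
7: <>~q is F, <><>[]p is F. ✓
Satisfying worlds: {1, 3, 5, 6, 7}.

5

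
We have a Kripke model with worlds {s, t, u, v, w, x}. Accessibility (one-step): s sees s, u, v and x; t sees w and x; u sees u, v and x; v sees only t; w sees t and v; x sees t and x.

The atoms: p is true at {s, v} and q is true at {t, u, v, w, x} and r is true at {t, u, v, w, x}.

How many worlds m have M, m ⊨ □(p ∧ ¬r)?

0

s: successors {s, u, v, x}; p ∧ ¬r there: s:T, u:F, v:F, x:F. ✗
t: successors {w, x}; p ∧ ¬r there: w:F, x:F. ✗
u: successors {u, v, x}; p ∧ ¬r there: u:F, v:F, x:F. ✗
v: successors {t}; p ∧ ¬r there: t:F. ✗
w: successors {t, v}; p ∧ ¬r there: t:F, v:F. ✗
x: successors {t, x}; p ∧ ¬r there: t:F, x:F. ✗
Satisfying worlds: ∅.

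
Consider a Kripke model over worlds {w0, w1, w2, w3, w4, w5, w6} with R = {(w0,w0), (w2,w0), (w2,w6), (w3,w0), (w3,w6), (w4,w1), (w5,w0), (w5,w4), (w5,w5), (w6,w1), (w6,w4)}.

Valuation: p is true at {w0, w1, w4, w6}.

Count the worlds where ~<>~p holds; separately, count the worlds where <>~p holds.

For ~<>~p:
w0: <>~p is F. ✓
w1: <>~p is F. ✓
w2: <>~p is F. ✓
w3: <>~p is F. ✓
w4: <>~p is F. ✓
w5: <>~p is T. ✗
w6: <>~p is F. ✓
— 6 worlds.
For <>~p:
w0: successors {w0}; ~p there: w0:F. ✗
w1: no successors, so <>~p fails. ✗
w2: successors {w0, w6}; ~p there: w0:F, w6:F. ✗
w3: successors {w0, w6}; ~p there: w0:F, w6:F. ✗
w4: successors {w1}; ~p there: w1:F. ✗
w5: successors {w0, w4, w5}; ~p there: w0:F, w4:F, w5:T. ✓
w6: successors {w1, w4}; ~p there: w1:F, w4:F. ✗
— 1 world.

6 and 1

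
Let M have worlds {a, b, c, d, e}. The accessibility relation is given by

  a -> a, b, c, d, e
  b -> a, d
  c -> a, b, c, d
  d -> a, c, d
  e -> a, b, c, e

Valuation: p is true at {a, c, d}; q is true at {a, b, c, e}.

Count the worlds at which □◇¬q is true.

a: successors {a, b, c, d, e}; ◇¬q there: a:T, b:T, c:T, d:T, e:F. ✗
b: successors {a, d}; ◇¬q there: a:T, d:T. ✓
c: successors {a, b, c, d}; ◇¬q there: a:T, b:T, c:T, d:T. ✓
d: successors {a, c, d}; ◇¬q there: a:T, c:T, d:T. ✓
e: successors {a, b, c, e}; ◇¬q there: a:T, b:T, c:T, e:F. ✗
Satisfying worlds: {b, c, d}.

3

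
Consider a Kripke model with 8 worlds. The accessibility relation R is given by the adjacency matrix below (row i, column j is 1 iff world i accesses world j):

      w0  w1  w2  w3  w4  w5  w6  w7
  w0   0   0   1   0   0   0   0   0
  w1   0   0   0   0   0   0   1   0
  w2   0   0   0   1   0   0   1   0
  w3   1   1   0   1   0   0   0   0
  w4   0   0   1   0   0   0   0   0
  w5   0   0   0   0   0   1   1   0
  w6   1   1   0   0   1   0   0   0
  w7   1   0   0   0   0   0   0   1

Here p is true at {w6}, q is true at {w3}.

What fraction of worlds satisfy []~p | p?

w0: []~p is T, p is F. ✓
w1: []~p is F, p is F. ✗
w2: []~p is F, p is F. ✗
w3: []~p is T, p is F. ✓
w4: []~p is T, p is F. ✓
w5: []~p is F, p is F. ✗
w6: []~p is T, p is T. ✓
w7: []~p is T, p is F. ✓
That's 5 of 8 worlds, so 5/8.

5/8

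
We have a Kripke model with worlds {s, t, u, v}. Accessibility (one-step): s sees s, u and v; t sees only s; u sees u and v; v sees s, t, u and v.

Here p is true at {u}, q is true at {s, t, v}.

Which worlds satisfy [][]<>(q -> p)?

s: successors {s, u, v}; []<>(q -> p) there: s:T, u:T, v:F. ✗
t: successors {s}; []<>(q -> p) there: s:T. ✓
u: successors {u, v}; []<>(q -> p) there: u:T, v:F. ✗
v: successors {s, t, u, v}; []<>(q -> p) there: s:T, t:T, u:T, v:F. ✗

{t}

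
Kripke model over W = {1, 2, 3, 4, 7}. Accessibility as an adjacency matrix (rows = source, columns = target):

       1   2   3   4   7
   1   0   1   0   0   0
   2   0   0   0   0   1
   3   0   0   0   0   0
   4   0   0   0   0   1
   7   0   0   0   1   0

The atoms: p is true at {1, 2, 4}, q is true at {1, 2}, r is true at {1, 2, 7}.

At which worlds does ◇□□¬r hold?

{1, 7}

1: successors {2}; □□¬r there: 2:T. ✓
2: successors {7}; □□¬r there: 7:F. ✗
3: no successors, so ◇□□¬r fails. ✗
4: successors {7}; □□¬r there: 7:F. ✗
7: successors {4}; □□¬r there: 4:T. ✓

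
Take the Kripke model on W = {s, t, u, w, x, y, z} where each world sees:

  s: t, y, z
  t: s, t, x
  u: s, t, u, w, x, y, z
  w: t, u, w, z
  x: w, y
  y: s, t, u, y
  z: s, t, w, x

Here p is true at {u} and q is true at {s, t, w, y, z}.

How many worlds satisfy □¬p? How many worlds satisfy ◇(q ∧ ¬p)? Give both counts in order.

4 and 7

For □¬p:
s: successors {t, y, z}; ¬p there: t:T, y:T, z:T. ✓
t: successors {s, t, x}; ¬p there: s:T, t:T, x:T. ✓
u: successors {s, t, u, w, x, y, z}; ¬p there: s:T, t:T, u:F, w:T, x:T, y:T, z:T. ✗
w: successors {t, u, w, z}; ¬p there: t:T, u:F, w:T, z:T. ✗
x: successors {w, y}; ¬p there: w:T, y:T. ✓
y: successors {s, t, u, y}; ¬p there: s:T, t:T, u:F, y:T. ✗
z: successors {s, t, w, x}; ¬p there: s:T, t:T, w:T, x:T. ✓
— 4 worlds.
For ◇(q ∧ ¬p):
s: successors {t, y, z}; q ∧ ¬p there: t:T, y:T, z:T. ✓
t: successors {s, t, x}; q ∧ ¬p there: s:T, t:T, x:F. ✓
u: successors {s, t, u, w, x, y, z}; q ∧ ¬p there: s:T, t:T, u:F, w:T, x:F, y:T, z:T. ✓
w: successors {t, u, w, z}; q ∧ ¬p there: t:T, u:F, w:T, z:T. ✓
x: successors {w, y}; q ∧ ¬p there: w:T, y:T. ✓
y: successors {s, t, u, y}; q ∧ ¬p there: s:T, t:T, u:F, y:T. ✓
z: successors {s, t, w, x}; q ∧ ¬p there: s:T, t:T, w:T, x:F. ✓
— 7 worlds.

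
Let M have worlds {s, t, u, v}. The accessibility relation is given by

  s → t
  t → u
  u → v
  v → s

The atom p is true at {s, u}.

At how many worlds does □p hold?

2

s: successors {t}; p there: t:F. ✗
t: successors {u}; p there: u:T. ✓
u: successors {v}; p there: v:F. ✗
v: successors {s}; p there: s:T. ✓
Satisfying worlds: {t, v}.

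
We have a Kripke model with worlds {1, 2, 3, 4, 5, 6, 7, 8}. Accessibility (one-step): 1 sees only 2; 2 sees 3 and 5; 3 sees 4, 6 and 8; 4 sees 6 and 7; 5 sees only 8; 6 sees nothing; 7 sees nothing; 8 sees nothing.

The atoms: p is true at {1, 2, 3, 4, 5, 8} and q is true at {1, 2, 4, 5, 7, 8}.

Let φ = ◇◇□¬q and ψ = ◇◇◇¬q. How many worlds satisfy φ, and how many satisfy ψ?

2 and 2

For ◇◇□¬q:
1: successors {2}; ◇□¬q there: 2:F. ✗
2: successors {3, 5}; ◇□¬q there: 3:T, 5:T. ✓
3: successors {4, 6, 8}; ◇□¬q there: 4:T, 6:F, 8:F. ✓
4: successors {6, 7}; ◇□¬q there: 6:F, 7:F. ✗
5: successors {8}; ◇□¬q there: 8:F. ✗
6: no successors, so ◇◇□¬q fails. ✗
7: no successors, so ◇◇□¬q fails. ✗
8: no successors, so ◇◇□¬q fails. ✗
— 2 worlds.
For ◇◇◇¬q:
1: successors {2}; ◇◇¬q there: 2:T. ✓
2: successors {3, 5}; ◇◇¬q there: 3:T, 5:F. ✓
3: successors {4, 6, 8}; ◇◇¬q there: 4:F, 6:F, 8:F. ✗
4: successors {6, 7}; ◇◇¬q there: 6:F, 7:F. ✗
5: successors {8}; ◇◇¬q there: 8:F. ✗
6: no successors, so ◇◇◇¬q fails. ✗
7: no successors, so ◇◇◇¬q fails. ✗
8: no successors, so ◇◇◇¬q fails. ✗
— 2 worlds.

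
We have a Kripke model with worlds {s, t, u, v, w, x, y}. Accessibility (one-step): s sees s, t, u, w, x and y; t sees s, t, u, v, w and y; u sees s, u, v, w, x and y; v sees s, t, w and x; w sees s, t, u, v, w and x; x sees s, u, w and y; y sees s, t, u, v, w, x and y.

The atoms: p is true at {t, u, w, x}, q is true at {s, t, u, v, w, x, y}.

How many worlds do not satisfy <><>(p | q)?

s: successors {s, t, u, w, x, y}; <>(p | q) there: s:T, t:T, u:T, w:T, x:T, y:T. ✓
t: successors {s, t, u, v, w, y}; <>(p | q) there: s:T, t:T, u:T, v:T, w:T, y:T. ✓
u: successors {s, u, v, w, x, y}; <>(p | q) there: s:T, u:T, v:T, w:T, x:T, y:T. ✓
v: successors {s, t, w, x}; <>(p | q) there: s:T, t:T, w:T, x:T. ✓
w: successors {s, t, u, v, w, x}; <>(p | q) there: s:T, t:T, u:T, v:T, w:T, x:T. ✓
x: successors {s, u, w, y}; <>(p | q) there: s:T, u:T, w:T, y:T. ✓
y: successors {s, t, u, v, w, x, y}; <>(p | q) there: s:T, t:T, u:T, v:T, w:T, x:T, y:T. ✓
Satisfying worlds: {s, t, u, v, w, x, y}.
So <><>(p | q) fails at the other 0 worlds.

0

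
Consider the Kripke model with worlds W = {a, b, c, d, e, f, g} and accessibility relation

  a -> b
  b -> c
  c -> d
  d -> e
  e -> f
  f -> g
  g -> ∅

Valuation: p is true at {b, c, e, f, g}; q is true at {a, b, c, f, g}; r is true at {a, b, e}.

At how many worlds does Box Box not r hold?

a: successors {b}; Box not r there: b:T. ✓
b: successors {c}; Box not r there: c:T. ✓
c: successors {d}; Box not r there: d:F. ✗
d: successors {e}; Box not r there: e:T. ✓
e: successors {f}; Box not r there: f:T. ✓
f: successors {g}; Box not r there: g:T. ✓
g: no successors, so Box Box not r holds vacuously. ✓
Satisfying worlds: {a, b, d, e, f, g}.

6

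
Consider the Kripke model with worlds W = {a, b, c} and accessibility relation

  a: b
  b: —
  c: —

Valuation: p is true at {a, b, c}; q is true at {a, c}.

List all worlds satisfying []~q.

{a, b, c}

a: successors {b}; ~q there: b:T. ✓
b: no successors, so []~q holds vacuously. ✓
c: no successors, so []~q holds vacuously. ✓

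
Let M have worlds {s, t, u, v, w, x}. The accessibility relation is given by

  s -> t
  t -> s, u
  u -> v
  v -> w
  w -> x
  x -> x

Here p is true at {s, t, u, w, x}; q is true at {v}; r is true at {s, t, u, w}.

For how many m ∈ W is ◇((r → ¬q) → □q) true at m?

s: successors {t}; (r → ¬q) → □q there: t:F. ✗
t: successors {s, u}; (r → ¬q) → □q there: s:F, u:T. ✓
u: successors {v}; (r → ¬q) → □q there: v:F. ✗
v: successors {w}; (r → ¬q) → □q there: w:F. ✗
w: successors {x}; (r → ¬q) → □q there: x:F. ✗
x: successors {x}; (r → ¬q) → □q there: x:F. ✗
Satisfying worlds: {t}.

1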